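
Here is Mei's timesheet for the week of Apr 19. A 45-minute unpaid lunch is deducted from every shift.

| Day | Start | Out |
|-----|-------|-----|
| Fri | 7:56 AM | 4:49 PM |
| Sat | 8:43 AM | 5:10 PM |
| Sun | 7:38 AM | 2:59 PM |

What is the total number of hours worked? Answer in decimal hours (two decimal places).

Fri: 7:56 AM–4:49 PM = 8 h 53 min; less 45 min break → 8 h 8 min
Sat: 8:43 AM–5:10 PM = 8 h 27 min; less 45 min break → 7 h 42 min
Sun: 7:38 AM–2:59 PM = 7 h 21 min; less 45 min break → 6 h 36 min
Total: 8 h 8 min + 7 h 42 min + 6 h 36 min = 22 h 26 min.

22.43 hours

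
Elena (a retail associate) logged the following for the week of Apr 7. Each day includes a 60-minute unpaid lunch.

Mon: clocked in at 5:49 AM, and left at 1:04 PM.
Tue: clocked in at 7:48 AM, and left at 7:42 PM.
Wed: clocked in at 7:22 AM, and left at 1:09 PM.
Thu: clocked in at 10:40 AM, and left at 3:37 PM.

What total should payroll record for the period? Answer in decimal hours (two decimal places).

25.88 hours

Mon: 5:49 AM–1:04 PM = 7 h 15 min; less 60 min break → 6 h 15 min
Tue: 7:48 AM–7:42 PM = 11 h 54 min; less 60 min break → 10 h 54 min
Wed: 7:22 AM–1:09 PM = 5 h 47 min; less 60 min break → 4 h 47 min
Thu: 10:40 AM–3:37 PM = 4 h 57 min; less 60 min break → 3 h 57 min
Total: 6 h 15 min + 10 h 54 min + 4 h 47 min + 3 h 57 min = 25 h 53 min.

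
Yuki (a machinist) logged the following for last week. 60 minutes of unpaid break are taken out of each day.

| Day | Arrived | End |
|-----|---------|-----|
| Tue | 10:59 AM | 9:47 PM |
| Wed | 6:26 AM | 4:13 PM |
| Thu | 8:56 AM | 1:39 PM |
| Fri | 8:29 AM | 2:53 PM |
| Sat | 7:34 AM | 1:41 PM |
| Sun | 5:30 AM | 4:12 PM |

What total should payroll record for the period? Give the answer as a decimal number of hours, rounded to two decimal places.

Tue: 10:59 AM–9:47 PM = 10 h 48 min; less 60 min break → 9 h 48 min
Wed: 6:26 AM–4:13 PM = 9 h 47 min; less 60 min break → 8 h 47 min
Thu: 8:56 AM–1:39 PM = 4 h 43 min; less 60 min break → 3 h 43 min
Fri: 8:29 AM–2:53 PM = 6 h 24 min; less 60 min break → 5 h 24 min
Sat: 7:34 AM–1:41 PM = 6 h 7 min; less 60 min break → 5 h 7 min
Sun: 5:30 AM–4:12 PM = 10 h 42 min; less 60 min break → 9 h 42 min
Total: 9 h 48 min + 8 h 47 min + 3 h 43 min + 5 h 24 min + 5 h 7 min + 9 h 42 min = 42 h 31 min.

42.52 hours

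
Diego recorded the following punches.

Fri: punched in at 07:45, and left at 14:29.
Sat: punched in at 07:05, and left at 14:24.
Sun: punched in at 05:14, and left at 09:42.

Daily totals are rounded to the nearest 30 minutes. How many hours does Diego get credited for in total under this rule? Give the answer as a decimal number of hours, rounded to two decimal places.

18.50 hours

Fri: 07:45–14:29 = 6 h 44 min → rounds to 6 h 30 min
Sat: 07:05–14:24 = 7 h 19 min → rounds to 7 h 30 min
Sun: 05:14–09:42 = 4 h 28 min → rounds to 4 h 30 min
Total credited: 18 h 30 min.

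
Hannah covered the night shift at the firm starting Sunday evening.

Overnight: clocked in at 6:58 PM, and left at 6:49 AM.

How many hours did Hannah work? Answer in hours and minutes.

Overnight: 6:58 PM → midnight = 5 h 2 min; midnight → 6:49 AM = 6 h 49 min; span 11 h 51 min

11 h 51 min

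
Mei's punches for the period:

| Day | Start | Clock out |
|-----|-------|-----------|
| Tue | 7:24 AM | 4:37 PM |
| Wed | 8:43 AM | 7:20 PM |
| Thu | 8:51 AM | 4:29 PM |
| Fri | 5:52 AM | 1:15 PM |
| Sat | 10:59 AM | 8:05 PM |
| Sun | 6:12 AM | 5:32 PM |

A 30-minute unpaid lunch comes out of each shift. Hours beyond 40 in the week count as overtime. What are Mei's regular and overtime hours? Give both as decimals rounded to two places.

Tue: 7:24 AM–4:37 PM = 9 h 13 min; less 30 min break → 8 h 43 min
Wed: 8:43 AM–7:20 PM = 10 h 37 min; less 30 min break → 10 h 7 min
Thu: 8:51 AM–4:29 PM = 7 h 38 min; less 30 min break → 7 h 8 min
Fri: 5:52 AM–1:15 PM = 7 h 23 min; less 30 min break → 6 h 53 min
Sat: 10:59 AM–8:05 PM = 9 h 6 min; less 30 min break → 8 h 36 min
Sun: 6:12 AM–5:32 PM = 11 h 20 min; less 30 min break → 10 h 50 min
Total worked: 52 h 17 min = 52.28 h.
Threshold 40 h → overtime 12 h 17 min, regular 40 h 0 min.

Regular 40.00 hours, overtime 12.28 hours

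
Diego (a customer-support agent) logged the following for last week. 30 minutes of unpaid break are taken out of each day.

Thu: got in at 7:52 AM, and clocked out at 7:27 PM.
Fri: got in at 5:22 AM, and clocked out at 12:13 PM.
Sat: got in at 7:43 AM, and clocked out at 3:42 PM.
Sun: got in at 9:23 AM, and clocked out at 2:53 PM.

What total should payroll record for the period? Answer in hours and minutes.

29 h 55 min

Thu: 7:52 AM–7:27 PM = 11 h 35 min; less 30 min break → 11 h 5 min
Fri: 5:22 AM–12:13 PM = 6 h 51 min; less 30 min break → 6 h 21 min
Sat: 7:43 AM–3:42 PM = 7 h 59 min; less 30 min break → 7 h 29 min
Sun: 9:23 AM–2:53 PM = 5 h 30 min; less 30 min break → 5 h 0 min
Total: 11 h 5 min + 6 h 21 min + 7 h 29 min + 5 h 0 min = 29 h 55 min.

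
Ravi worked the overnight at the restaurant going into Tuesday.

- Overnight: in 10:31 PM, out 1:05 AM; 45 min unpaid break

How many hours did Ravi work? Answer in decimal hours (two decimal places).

1.82 hours

Overnight: 10:31 PM → midnight = 1 h 29 min; midnight → 1:05 AM = 1 h 5 min; span 2 h 34 min; less 45 min break → 1 h 49 min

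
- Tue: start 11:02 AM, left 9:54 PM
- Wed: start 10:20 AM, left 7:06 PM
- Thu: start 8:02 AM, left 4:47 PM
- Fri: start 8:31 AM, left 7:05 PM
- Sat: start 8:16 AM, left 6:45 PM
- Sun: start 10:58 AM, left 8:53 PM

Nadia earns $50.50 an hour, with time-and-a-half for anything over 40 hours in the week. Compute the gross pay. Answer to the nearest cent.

$3485.76

Tue: 11:02 AM–9:54 PM = 10 h 52 min
Wed: 10:20 AM–7:06 PM = 8 h 46 min
Thu: 8:02 AM–4:47 PM = 8 h 45 min
Fri: 8:31 AM–7:05 PM = 10 h 34 min
Sat: 8:16 AM–6:45 PM = 10 h 29 min
Sun: 10:58 AM–8:53 PM = 9 h 55 min
Total worked: 59 h 21 min = 3561 min.
Regular 40 h 0 min = 2400 min at $50.50/h; overtime 19 h 21 min = 1161 min at $75.75/h.
Pay = (2400 × $50.50 + 1161 × $75.75) ÷ 60 = $3485.76.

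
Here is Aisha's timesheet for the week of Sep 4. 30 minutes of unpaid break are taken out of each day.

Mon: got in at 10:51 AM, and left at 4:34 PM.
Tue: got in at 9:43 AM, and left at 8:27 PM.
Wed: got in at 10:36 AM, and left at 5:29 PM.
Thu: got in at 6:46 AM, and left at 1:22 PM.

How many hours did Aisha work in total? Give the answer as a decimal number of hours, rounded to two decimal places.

27.93 hours

Mon: 10:51 AM–4:34 PM = 5 h 43 min; less 30 min break → 5 h 13 min
Tue: 9:43 AM–8:27 PM = 10 h 44 min; less 30 min break → 10 h 14 min
Wed: 10:36 AM–5:29 PM = 6 h 53 min; less 30 min break → 6 h 23 min
Thu: 6:46 AM–1:22 PM = 6 h 36 min; less 30 min break → 6 h 6 min
Total: 5 h 13 min + 10 h 14 min + 6 h 23 min + 6 h 6 min = 27 h 56 min.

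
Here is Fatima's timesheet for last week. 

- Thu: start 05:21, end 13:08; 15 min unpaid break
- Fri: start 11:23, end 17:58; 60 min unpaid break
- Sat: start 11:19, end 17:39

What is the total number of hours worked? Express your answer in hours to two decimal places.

19.45 hours

Thu: 05:21–13:08 = 7 h 47 min; less 15 min break → 7 h 32 min
Fri: 11:23–17:58 = 6 h 35 min; less 60 min break → 5 h 35 min
Sat: 11:19–17:39 = 6 h 20 min
Total: 7 h 32 min + 5 h 35 min + 6 h 20 min = 19 h 27 min.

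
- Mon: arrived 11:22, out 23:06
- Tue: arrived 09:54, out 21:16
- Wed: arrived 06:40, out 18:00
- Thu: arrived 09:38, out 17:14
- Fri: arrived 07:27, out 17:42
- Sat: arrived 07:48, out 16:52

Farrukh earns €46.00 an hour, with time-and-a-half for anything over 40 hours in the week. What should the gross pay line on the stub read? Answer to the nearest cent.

Mon: 11:22–23:06 = 11 h 44 min
Tue: 09:54–21:16 = 11 h 22 min
Wed: 06:40–18:00 = 11 h 20 min
Thu: 09:38–17:14 = 7 h 36 min
Fri: 07:27–17:42 = 10 h 15 min
Sat: 07:48–16:52 = 9 h 4 min
Total worked: 61 h 21 min = 3681 min.
Regular 40 h 0 min = 2400 min at €46.00/h; overtime 21 h 21 min = 1281 min at €69.00/h.
Pay = (2400 × €46.00 + 1281 × €69.00) ÷ 60 = €3313.15.

€3313.15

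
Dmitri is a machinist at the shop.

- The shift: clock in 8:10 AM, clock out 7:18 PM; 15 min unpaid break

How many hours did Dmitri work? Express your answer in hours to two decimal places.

10.88 hours

The shift: 8:10 AM–7:18 PM = 11 h 8 min; less 15 min break → 10 h 53 min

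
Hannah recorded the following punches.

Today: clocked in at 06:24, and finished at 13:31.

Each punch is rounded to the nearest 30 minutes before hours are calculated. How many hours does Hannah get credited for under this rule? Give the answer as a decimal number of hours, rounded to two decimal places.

7.00 hours

Today: in 06:24→06:30, out 13:31→13:30; 7 h 0 min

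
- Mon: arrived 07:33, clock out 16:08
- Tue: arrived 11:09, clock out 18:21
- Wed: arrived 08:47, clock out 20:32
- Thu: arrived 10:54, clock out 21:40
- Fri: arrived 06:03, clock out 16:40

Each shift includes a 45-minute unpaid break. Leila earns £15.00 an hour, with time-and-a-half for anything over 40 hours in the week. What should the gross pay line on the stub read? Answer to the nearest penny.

£716.25

Mon: 07:33–16:08 = 8 h 35 min; less 45 min break → 7 h 50 min
Tue: 11:09–18:21 = 7 h 12 min; less 45 min break → 6 h 27 min
Wed: 08:47–20:32 = 11 h 45 min; less 45 min break → 11 h 0 min
Thu: 10:54–21:40 = 10 h 46 min; less 45 min break → 10 h 1 min
Fri: 06:03–16:40 = 10 h 37 min; less 45 min break → 9 h 52 min
Total worked: 45 h 10 min = 2710 min.
Regular 40 h 0 min = 2400 min at £15.00/h; overtime 5 h 10 min = 310 min at £22.50/h.
Pay = (2400 × £15.00 + 310 × £22.50) ÷ 60 = £716.25.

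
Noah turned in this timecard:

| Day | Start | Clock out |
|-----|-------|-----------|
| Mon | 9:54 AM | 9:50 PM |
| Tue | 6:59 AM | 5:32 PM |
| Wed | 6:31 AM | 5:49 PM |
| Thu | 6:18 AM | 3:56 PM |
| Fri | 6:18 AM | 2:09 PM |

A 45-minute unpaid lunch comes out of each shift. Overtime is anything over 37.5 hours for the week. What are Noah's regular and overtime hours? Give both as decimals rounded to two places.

Regular 37.50 hours, overtime 10.02 hours

Mon: 9:54 AM–9:50 PM = 11 h 56 min; less 45 min break → 11 h 11 min
Tue: 6:59 AM–5:32 PM = 10 h 33 min; less 45 min break → 9 h 48 min
Wed: 6:31 AM–5:49 PM = 11 h 18 min; less 45 min break → 10 h 33 min
Thu: 6:18 AM–3:56 PM = 9 h 38 min; less 45 min break → 8 h 53 min
Fri: 6:18 AM–2:09 PM = 7 h 51 min; less 45 min break → 7 h 6 min
Total worked: 47 h 31 min = 47.52 h.
Threshold 37.5 h → overtime 10 h 1 min, regular 37 h 30 min.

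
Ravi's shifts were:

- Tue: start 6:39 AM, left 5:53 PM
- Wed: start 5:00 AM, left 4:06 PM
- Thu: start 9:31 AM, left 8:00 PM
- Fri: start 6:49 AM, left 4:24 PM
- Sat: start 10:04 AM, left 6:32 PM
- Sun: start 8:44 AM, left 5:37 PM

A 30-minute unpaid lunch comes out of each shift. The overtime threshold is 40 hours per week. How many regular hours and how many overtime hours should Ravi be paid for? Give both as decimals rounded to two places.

Regular 40.00 hours, overtime 16.75 hours

Tue: 6:39 AM–5:53 PM = 11 h 14 min; less 30 min break → 10 h 44 min
Wed: 5:00 AM–4:06 PM = 11 h 6 min; less 30 min break → 10 h 36 min
Thu: 9:31 AM–8:00 PM = 10 h 29 min; less 30 min break → 9 h 59 min
Fri: 6:49 AM–4:24 PM = 9 h 35 min; less 30 min break → 9 h 5 min
Sat: 10:04 AM–6:32 PM = 8 h 28 min; less 30 min break → 7 h 58 min
Sun: 8:44 AM–5:37 PM = 8 h 53 min; less 30 min break → 8 h 23 min
Total worked: 56 h 45 min = 56.75 h.
Threshold 40 h → overtime 16 h 45 min, regular 40 h 0 min.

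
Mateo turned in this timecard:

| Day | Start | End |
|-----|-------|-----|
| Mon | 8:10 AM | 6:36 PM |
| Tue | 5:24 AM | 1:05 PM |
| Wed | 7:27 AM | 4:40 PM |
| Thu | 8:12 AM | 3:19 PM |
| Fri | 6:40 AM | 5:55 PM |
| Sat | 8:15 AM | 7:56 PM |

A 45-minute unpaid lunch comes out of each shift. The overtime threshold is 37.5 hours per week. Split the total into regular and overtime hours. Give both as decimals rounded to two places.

Mon: 8:10 AM–6:36 PM = 10 h 26 min; less 45 min break → 9 h 41 min
Tue: 5:24 AM–1:05 PM = 7 h 41 min; less 45 min break → 6 h 56 min
Wed: 7:27 AM–4:40 PM = 9 h 13 min; less 45 min break → 8 h 28 min
Thu: 8:12 AM–3:19 PM = 7 h 7 min; less 45 min break → 6 h 22 min
Fri: 6:40 AM–5:55 PM = 11 h 15 min; less 45 min break → 10 h 30 min
Sat: 8:15 AM–7:56 PM = 11 h 41 min; less 45 min break → 10 h 56 min
Total worked: 52 h 53 min = 52.88 h.
Threshold 37.5 h → overtime 15 h 23 min, regular 37 h 30 min.

Regular 37.50 hours, overtime 15.38 hours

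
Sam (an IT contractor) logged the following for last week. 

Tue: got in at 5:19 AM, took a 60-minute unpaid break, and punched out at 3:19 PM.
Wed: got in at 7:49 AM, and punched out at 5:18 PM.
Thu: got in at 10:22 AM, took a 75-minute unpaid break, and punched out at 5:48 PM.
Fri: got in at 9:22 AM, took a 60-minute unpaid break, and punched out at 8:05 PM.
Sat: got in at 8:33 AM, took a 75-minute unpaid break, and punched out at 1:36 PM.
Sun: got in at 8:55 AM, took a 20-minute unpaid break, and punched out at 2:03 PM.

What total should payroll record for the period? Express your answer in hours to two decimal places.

42.98 hours

Tue: 5:19 AM–3:19 PM = 10 h 0 min; less 60 min break → 9 h 0 min
Wed: 7:49 AM–5:18 PM = 9 h 29 min
Thu: 10:22 AM–5:48 PM = 7 h 26 min; less 75 min break → 6 h 11 min
Fri: 9:22 AM–8:05 PM = 10 h 43 min; less 60 min break → 9 h 43 min
Sat: 8:33 AM–1:36 PM = 5 h 3 min; less 75 min break → 3 h 48 min
Sun: 8:55 AM–2:03 PM = 5 h 8 min; less 20 min break → 4 h 48 min
Total: 9 h 0 min + 9 h 29 min + 6 h 11 min + 9 h 43 min + 3 h 48 min + 4 h 48 min = 42 h 59 min.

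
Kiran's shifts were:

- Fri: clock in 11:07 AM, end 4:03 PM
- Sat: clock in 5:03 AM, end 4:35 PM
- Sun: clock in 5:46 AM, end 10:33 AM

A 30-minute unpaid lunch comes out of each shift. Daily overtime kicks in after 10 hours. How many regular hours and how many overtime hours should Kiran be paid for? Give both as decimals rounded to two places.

Fri: 11:07 AM–4:03 PM = 4 h 56 min; less 30 min break → 4 h 26 min
Sat: 5:03 AM–4:35 PM = 11 h 32 min; less 30 min break → 11 h 2 min
Sun: 5:46 AM–10:33 AM = 4 h 47 min; less 30 min break → 4 h 17 min
Fri reg 4 h 26 min / OT 0 h 0 min; Sat reg 10 h 0 min / OT 1 h 2 min; Sun reg 4 h 17 min / OT 0 h 0 min.
Totals: regular 18 h 43 min, overtime 1 h 2 min.

Regular 18.72 hours, overtime 1.03 hours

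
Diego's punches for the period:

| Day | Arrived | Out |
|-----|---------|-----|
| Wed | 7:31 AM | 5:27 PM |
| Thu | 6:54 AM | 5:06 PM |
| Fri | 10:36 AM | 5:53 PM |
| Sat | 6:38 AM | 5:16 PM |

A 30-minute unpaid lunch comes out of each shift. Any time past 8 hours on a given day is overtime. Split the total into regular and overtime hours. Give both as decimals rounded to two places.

Wed: 7:31 AM–5:27 PM = 9 h 56 min; less 30 min break → 9 h 26 min
Thu: 6:54 AM–5:06 PM = 10 h 12 min; less 30 min break → 9 h 42 min
Fri: 10:36 AM–5:53 PM = 7 h 17 min; less 30 min break → 6 h 47 min
Sat: 6:38 AM–5:16 PM = 10 h 38 min; less 30 min break → 10 h 8 min
Wed reg 8 h 0 min / OT 1 h 26 min; Thu reg 8 h 0 min / OT 1 h 42 min; Fri reg 6 h 47 min / OT 0 h 0 min; Sat reg 8 h 0 min / OT 2 h 8 min.
Totals: regular 30 h 47 min, overtime 5 h 16 min.

Regular 30.78 hours, overtime 5.27 hours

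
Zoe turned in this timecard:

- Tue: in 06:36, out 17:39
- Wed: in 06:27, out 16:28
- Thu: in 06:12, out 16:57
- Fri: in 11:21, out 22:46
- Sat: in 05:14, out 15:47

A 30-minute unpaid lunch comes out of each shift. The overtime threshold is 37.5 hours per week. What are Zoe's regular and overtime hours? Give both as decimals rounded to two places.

Tue: 06:36–17:39 = 11 h 3 min; less 30 min break → 10 h 33 min
Wed: 06:27–16:28 = 10 h 1 min; less 30 min break → 9 h 31 min
Thu: 06:12–16:57 = 10 h 45 min; less 30 min break → 10 h 15 min
Fri: 11:21–22:46 = 11 h 25 min; less 30 min break → 10 h 55 min
Sat: 05:14–15:47 = 10 h 33 min; less 30 min break → 10 h 3 min
Total worked: 51 h 17 min = 51.28 h.
Threshold 37.5 h → overtime 13 h 47 min, regular 37 h 30 min.

Regular 37.50 hours, overtime 13.78 hours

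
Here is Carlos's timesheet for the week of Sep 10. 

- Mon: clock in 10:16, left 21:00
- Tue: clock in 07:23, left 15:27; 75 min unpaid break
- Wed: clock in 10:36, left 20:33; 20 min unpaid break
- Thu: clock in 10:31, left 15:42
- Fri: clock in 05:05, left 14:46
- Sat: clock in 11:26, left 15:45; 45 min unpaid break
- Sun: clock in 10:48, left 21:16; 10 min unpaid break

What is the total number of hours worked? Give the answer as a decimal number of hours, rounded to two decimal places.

55.90 hours

Mon: 10:16–21:00 = 10 h 44 min
Tue: 07:23–15:27 = 8 h 4 min; less 75 min break → 6 h 49 min
Wed: 10:36–20:33 = 9 h 57 min; less 20 min break → 9 h 37 min
Thu: 10:31–15:42 = 5 h 11 min
Fri: 05:05–14:46 = 9 h 41 min
Sat: 11:26–15:45 = 4 h 19 min; less 45 min break → 3 h 34 min
Sun: 10:48–21:16 = 10 h 28 min; less 10 min break → 10 h 18 min
Total: 10 h 44 min + 6 h 49 min + 9 h 37 min + 5 h 11 min + 9 h 41 min + 3 h 34 min + 10 h 18 min = 55 h 54 min.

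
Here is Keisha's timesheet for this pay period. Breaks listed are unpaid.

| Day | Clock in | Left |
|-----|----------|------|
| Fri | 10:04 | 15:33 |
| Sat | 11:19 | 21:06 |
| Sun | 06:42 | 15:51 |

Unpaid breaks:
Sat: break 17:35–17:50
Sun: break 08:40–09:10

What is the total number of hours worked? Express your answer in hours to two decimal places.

Fri: 10:04–15:33 = 5 h 29 min
Sat: 11:19–21:06 = 9 h 47 min; less 15 min break → 9 h 32 min
Sun: 06:42–15:51 = 9 h 9 min; less 30 min break → 8 h 39 min
Total: 5 h 29 min + 9 h 32 min + 8 h 39 min = 23 h 40 min.

23.67 hours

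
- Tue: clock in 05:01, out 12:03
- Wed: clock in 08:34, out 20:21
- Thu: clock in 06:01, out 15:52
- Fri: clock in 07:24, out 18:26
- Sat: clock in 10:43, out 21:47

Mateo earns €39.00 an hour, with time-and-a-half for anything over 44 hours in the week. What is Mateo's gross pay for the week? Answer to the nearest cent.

Tue: 05:01–12:03 = 7 h 2 min
Wed: 08:34–20:21 = 11 h 47 min
Thu: 06:01–15:52 = 9 h 51 min
Fri: 07:24–18:26 = 11 h 2 min
Sat: 10:43–21:47 = 11 h 4 min
Total worked: 50 h 46 min = 3046 min.
Regular 44 h 0 min = 2640 min at €39.00/h; overtime 6 h 46 min = 406 min at €58.50/h.
Pay = (2640 × €39.00 + 406 × €58.50) ÷ 60 = €2111.85.

€2111.85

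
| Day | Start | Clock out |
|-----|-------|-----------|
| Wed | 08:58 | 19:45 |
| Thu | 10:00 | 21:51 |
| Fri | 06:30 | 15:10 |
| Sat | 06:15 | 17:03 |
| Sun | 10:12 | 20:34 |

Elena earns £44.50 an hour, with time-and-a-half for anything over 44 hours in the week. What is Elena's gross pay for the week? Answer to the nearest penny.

Wed: 08:58–19:45 = 10 h 47 min
Thu: 10:00–21:51 = 11 h 51 min
Fri: 06:30–15:10 = 8 h 40 min
Sat: 06:15–17:03 = 10 h 48 min
Sun: 10:12–20:34 = 10 h 22 min
Total worked: 52 h 28 min = 3148 min.
Regular 44 h 0 min = 2640 min at £44.50/h; overtime 8 h 28 min = 508 min at £66.75/h.
Pay = (2640 × £44.50 + 508 × £66.75) ÷ 60 = £2523.15.

£2523.15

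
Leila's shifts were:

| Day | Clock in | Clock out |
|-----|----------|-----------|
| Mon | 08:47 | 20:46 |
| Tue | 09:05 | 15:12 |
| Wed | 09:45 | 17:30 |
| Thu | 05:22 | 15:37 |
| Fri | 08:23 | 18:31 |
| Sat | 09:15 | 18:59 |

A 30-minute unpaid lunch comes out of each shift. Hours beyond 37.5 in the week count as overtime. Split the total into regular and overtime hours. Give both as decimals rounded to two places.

Regular 37.50 hours, overtime 15.47 hours

Mon: 08:47–20:46 = 11 h 59 min; less 30 min break → 11 h 29 min
Tue: 09:05–15:12 = 6 h 7 min; less 30 min break → 5 h 37 min
Wed: 09:45–17:30 = 7 h 45 min; less 30 min break → 7 h 15 min
Thu: 05:22–15:37 = 10 h 15 min; less 30 min break → 9 h 45 min
Fri: 08:23–18:31 = 10 h 8 min; less 30 min break → 9 h 38 min
Sat: 09:15–18:59 = 9 h 44 min; less 30 min break → 9 h 14 min
Total worked: 52 h 58 min = 52.97 h.
Threshold 37.5 h → overtime 15 h 28 min, regular 37 h 30 min.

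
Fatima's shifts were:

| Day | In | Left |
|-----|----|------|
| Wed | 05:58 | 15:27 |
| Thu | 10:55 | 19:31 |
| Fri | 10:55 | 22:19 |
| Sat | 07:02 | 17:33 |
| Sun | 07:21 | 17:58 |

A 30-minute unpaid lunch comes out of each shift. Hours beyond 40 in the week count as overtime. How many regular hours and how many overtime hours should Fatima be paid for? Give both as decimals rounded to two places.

Regular 40.00 hours, overtime 8.12 hours

Wed: 05:58–15:27 = 9 h 29 min; less 30 min break → 8 h 59 min
Thu: 10:55–19:31 = 8 h 36 min; less 30 min break → 8 h 6 min
Fri: 10:55–22:19 = 11 h 24 min; less 30 min break → 10 h 54 min
Sat: 07:02–17:33 = 10 h 31 min; less 30 min break → 10 h 1 min
Sun: 07:21–17:58 = 10 h 37 min; less 30 min break → 10 h 7 min
Total worked: 48 h 7 min = 48.12 h.
Threshold 40 h → overtime 8 h 7 min, regular 40 h 0 min.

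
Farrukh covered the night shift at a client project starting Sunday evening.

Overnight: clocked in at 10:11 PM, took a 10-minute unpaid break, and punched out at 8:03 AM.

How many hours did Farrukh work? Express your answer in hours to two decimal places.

Overnight: 10:11 PM → midnight = 1 h 49 min; midnight → 8:03 AM = 8 h 3 min; span 9 h 52 min; less 10 min break → 9 h 42 min

9.70 hours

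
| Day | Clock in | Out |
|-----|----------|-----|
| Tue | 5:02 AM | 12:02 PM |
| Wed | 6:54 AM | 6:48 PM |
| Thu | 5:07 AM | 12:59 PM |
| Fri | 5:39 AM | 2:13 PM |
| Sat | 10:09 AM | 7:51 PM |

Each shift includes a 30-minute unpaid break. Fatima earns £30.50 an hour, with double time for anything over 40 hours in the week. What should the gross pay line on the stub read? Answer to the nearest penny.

Tue: 5:02 AM–12:02 PM = 7 h 0 min; less 30 min break → 6 h 30 min
Wed: 6:54 AM–6:48 PM = 11 h 54 min; less 30 min break → 11 h 24 min
Thu: 5:07 AM–12:59 PM = 7 h 52 min; less 30 min break → 7 h 22 min
Fri: 5:39 AM–2:13 PM = 8 h 34 min; less 30 min break → 8 h 4 min
Sat: 10:09 AM–7:51 PM = 9 h 42 min; less 30 min break → 9 h 12 min
Total worked: 42 h 32 min = 2552 min.
Regular 40 h 0 min = 2400 min at £30.50/h; overtime 2 h 32 min = 152 min at £61.00/h.
Pay = (2400 × £30.50 + 152 × £61.00) ÷ 60 = £1374.53.

£1374.53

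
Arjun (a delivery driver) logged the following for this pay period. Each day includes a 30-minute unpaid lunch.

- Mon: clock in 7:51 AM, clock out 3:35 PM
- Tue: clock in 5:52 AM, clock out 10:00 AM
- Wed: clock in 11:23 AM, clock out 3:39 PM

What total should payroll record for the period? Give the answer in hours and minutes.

Mon: 7:51 AM–3:35 PM = 7 h 44 min; less 30 min break → 7 h 14 min
Tue: 5:52 AM–10:00 AM = 4 h 8 min; less 30 min break → 3 h 38 min
Wed: 11:23 AM–3:39 PM = 4 h 16 min; less 30 min break → 3 h 46 min
Total: 7 h 14 min + 3 h 38 min + 3 h 46 min = 14 h 38 min.

14 h 38 min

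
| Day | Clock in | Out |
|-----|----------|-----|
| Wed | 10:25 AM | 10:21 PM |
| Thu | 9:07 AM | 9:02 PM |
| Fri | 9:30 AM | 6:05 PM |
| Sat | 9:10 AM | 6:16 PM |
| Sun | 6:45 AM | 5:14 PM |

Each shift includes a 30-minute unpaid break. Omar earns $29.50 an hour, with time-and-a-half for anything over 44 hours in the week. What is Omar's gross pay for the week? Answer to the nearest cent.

Wed: 10:25 AM–10:21 PM = 11 h 56 min; less 30 min break → 11 h 26 min
Thu: 9:07 AM–9:02 PM = 11 h 55 min; less 30 min break → 11 h 25 min
Fri: 9:30 AM–6:05 PM = 8 h 35 min; less 30 min break → 8 h 5 min
Sat: 9:10 AM–6:16 PM = 9 h 6 min; less 30 min break → 8 h 36 min
Sun: 6:45 AM–5:14 PM = 10 h 29 min; less 30 min break → 9 h 59 min
Total worked: 49 h 31 min = 2971 min.
Regular 44 h 0 min = 2640 min at $29.50/h; overtime 5 h 31 min = 331 min at $44.25/h.
Pay = (2640 × $29.50 + 331 × $44.25) ÷ 60 = $1542.11.

$1542.11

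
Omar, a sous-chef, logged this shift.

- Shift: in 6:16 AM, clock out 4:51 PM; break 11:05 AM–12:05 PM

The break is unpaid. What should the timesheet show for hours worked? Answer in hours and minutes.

9 h 35 min

Shift: 6:16 AM–4:51 PM = 10 h 35 min; less 60 min break → 9 h 35 min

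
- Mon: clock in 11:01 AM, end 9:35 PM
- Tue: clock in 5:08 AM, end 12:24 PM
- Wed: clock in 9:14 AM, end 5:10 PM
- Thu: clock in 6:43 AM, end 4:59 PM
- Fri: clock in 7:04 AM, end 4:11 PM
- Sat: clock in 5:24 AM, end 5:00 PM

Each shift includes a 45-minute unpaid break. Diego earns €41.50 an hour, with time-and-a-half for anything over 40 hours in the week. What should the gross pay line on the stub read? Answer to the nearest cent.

Mon: 11:01 AM–9:35 PM = 10 h 34 min; less 45 min break → 9 h 49 min
Tue: 5:08 AM–12:24 PM = 7 h 16 min; less 45 min break → 6 h 31 min
Wed: 9:14 AM–5:10 PM = 7 h 56 min; less 45 min break → 7 h 11 min
Thu: 6:43 AM–4:59 PM = 10 h 16 min; less 45 min break → 9 h 31 min
Fri: 7:04 AM–4:11 PM = 9 h 7 min; less 45 min break → 8 h 22 min
Sat: 5:24 AM–5:00 PM = 11 h 36 min; less 45 min break → 10 h 51 min
Total worked: 52 h 15 min = 3135 min.
Regular 40 h 0 min = 2400 min at €41.50/h; overtime 12 h 15 min = 735 min at €62.25/h.
Pay = (2400 × €41.50 + 735 × €62.25) ÷ 60 = €2422.56.

€2422.56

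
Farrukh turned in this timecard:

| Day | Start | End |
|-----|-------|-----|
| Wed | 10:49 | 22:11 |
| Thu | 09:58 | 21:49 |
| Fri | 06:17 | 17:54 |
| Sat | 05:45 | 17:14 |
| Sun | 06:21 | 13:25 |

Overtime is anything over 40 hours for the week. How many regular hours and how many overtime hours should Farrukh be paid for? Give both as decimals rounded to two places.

Wed: 10:49–22:11 = 11 h 22 min
Thu: 09:58–21:49 = 11 h 51 min
Fri: 06:17–17:54 = 11 h 37 min
Sat: 05:45–17:14 = 11 h 29 min
Sun: 06:21–13:25 = 7 h 4 min
Total worked: 53 h 23 min = 53.38 h.
Threshold 40 h → overtime 13 h 23 min, regular 40 h 0 min.

Regular 40.00 hours, overtime 13.38 hours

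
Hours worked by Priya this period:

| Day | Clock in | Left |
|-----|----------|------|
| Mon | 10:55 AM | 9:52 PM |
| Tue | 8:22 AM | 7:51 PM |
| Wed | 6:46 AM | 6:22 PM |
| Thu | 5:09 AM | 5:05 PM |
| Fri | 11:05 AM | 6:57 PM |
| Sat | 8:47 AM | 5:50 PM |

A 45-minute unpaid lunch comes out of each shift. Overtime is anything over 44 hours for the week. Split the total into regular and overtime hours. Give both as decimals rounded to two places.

Mon: 10:55 AM–9:52 PM = 10 h 57 min; less 45 min break → 10 h 12 min
Tue: 8:22 AM–7:51 PM = 11 h 29 min; less 45 min break → 10 h 44 min
Wed: 6:46 AM–6:22 PM = 11 h 36 min; less 45 min break → 10 h 51 min
Thu: 5:09 AM–5:05 PM = 11 h 56 min; less 45 min break → 11 h 11 min
Fri: 11:05 AM–6:57 PM = 7 h 52 min; less 45 min break → 7 h 7 min
Sat: 8:47 AM–5:50 PM = 9 h 3 min; less 45 min break → 8 h 18 min
Total worked: 58 h 23 min = 58.38 h.
Threshold 44 h → overtime 14 h 23 min, regular 44 h 0 min.

Regular 44.00 hours, overtime 14.38 hours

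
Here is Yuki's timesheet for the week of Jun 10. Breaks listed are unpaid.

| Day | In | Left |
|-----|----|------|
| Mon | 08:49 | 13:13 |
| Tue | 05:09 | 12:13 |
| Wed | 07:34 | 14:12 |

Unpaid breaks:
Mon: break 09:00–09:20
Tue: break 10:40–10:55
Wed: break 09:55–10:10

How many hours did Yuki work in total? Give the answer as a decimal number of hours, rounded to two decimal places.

Mon: 08:49–13:13 = 4 h 24 min; less 20 min break → 4 h 4 min
Tue: 05:09–12:13 = 7 h 4 min; less 15 min break → 6 h 49 min
Wed: 07:34–14:12 = 6 h 38 min; less 15 min break → 6 h 23 min
Total: 4 h 4 min + 6 h 49 min + 6 h 23 min = 17 h 16 min.

17.27 hours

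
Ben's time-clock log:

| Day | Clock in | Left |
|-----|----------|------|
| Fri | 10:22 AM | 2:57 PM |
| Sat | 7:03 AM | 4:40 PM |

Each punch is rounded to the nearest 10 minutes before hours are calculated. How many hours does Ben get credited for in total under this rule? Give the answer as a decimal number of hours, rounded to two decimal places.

14.33 hours

Fri: in 10:22 AM→10:20 AM, out 2:57 PM→3:00 PM; 4 h 40 min
Sat: in 7:03 AM→7:00 AM, out 4:40 PM→4:40 PM; 9 h 40 min
Total credited: 14 h 20 min.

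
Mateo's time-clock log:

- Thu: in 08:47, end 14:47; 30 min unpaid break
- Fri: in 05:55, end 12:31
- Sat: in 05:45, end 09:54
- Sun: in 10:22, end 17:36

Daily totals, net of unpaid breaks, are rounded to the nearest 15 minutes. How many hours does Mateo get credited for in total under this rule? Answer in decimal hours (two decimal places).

Thu: 08:47–14:47 = 6 h 0 min − 30 min = 5 h 30 min → rounds to 5 h 30 min
Fri: 05:55–12:31 = 6 h 36 min → rounds to 6 h 30 min
Sat: 05:45–09:54 = 4 h 9 min → rounds to 4 h 15 min
Sun: 10:22–17:36 = 7 h 14 min → rounds to 7 h 15 min
Total credited: 23 h 30 min.

23.50 hours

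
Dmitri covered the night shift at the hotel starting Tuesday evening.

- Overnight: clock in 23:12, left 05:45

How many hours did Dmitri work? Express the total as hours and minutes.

6 h 33 min

Overnight: 23:12 → midnight = 0 h 48 min; midnight → 05:45 = 5 h 45 min; span 6 h 33 min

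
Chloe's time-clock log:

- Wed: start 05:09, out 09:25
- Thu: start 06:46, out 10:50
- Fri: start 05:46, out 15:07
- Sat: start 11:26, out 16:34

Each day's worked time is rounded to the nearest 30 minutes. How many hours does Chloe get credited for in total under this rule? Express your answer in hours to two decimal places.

23.00 hours

Wed: 05:09–09:25 = 4 h 16 min → rounds to 4 h 30 min
Thu: 06:46–10:50 = 4 h 4 min → rounds to 4 h 0 min
Fri: 05:46–15:07 = 9 h 21 min → rounds to 9 h 30 min
Sat: 11:26–16:34 = 5 h 8 min → rounds to 5 h 0 min
Total credited: 23 h 0 min.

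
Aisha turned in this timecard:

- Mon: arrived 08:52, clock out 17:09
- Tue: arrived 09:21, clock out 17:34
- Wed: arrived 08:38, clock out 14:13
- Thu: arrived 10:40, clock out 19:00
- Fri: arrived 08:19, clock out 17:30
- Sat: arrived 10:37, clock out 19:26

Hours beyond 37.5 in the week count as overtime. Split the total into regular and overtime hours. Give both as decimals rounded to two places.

Mon: 08:52–17:09 = 8 h 17 min
Tue: 09:21–17:34 = 8 h 13 min
Wed: 08:38–14:13 = 5 h 35 min
Thu: 10:40–19:00 = 8 h 20 min
Fri: 08:19–17:30 = 9 h 11 min
Sat: 10:37–19:26 = 8 h 49 min
Total worked: 48 h 25 min = 48.42 h.
Threshold 37.5 h → overtime 10 h 55 min, regular 37 h 30 min.

Regular 37.50 hours, overtime 10.92 hours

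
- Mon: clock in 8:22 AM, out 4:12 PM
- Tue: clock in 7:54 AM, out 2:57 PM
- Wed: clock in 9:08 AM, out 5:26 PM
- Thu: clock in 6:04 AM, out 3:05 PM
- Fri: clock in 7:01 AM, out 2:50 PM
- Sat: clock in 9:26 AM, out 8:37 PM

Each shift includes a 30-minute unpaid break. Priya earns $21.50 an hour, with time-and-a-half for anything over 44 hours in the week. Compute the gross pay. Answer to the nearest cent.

Mon: 8:22 AM–4:12 PM = 7 h 50 min; less 30 min break → 7 h 20 min
Tue: 7:54 AM–2:57 PM = 7 h 3 min; less 30 min break → 6 h 33 min
Wed: 9:08 AM–5:26 PM = 8 h 18 min; less 30 min break → 7 h 48 min
Thu: 6:04 AM–3:05 PM = 9 h 1 min; less 30 min break → 8 h 31 min
Fri: 7:01 AM–2:50 PM = 7 h 49 min; less 30 min break → 7 h 19 min
Sat: 9:26 AM–8:37 PM = 11 h 11 min; less 30 min break → 10 h 41 min
Total worked: 48 h 12 min = 2892 min.
Regular 44 h 0 min = 2640 min at $21.50/h; overtime 4 h 12 min = 252 min at $32.25/h.
Pay = (2640 × $21.50 + 252 × $32.25) ÷ 60 = $1081.45.

$1081.45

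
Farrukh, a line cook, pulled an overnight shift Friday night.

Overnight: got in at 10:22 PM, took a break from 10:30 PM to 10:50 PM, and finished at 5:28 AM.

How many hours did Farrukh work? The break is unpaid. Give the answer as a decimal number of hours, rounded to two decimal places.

6.77 hours

Overnight: 10:22 PM → midnight = 1 h 38 min; midnight → 5:28 AM = 5 h 28 min; span 7 h 6 min; less 20 min break → 6 h 46 min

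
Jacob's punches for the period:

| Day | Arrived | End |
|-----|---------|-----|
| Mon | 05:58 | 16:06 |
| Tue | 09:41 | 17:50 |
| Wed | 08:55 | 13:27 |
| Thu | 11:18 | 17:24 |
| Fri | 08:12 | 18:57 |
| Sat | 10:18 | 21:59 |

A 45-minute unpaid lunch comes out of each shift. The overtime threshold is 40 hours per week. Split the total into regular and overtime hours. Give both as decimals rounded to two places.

Mon: 05:58–16:06 = 10 h 8 min; less 45 min break → 9 h 23 min
Tue: 09:41–17:50 = 8 h 9 min; less 45 min break → 7 h 24 min
Wed: 08:55–13:27 = 4 h 32 min; less 45 min break → 3 h 47 min
Thu: 11:18–17:24 = 6 h 6 min; less 45 min break → 5 h 21 min
Fri: 08:12–18:57 = 10 h 45 min; less 45 min break → 10 h 0 min
Sat: 10:18–21:59 = 11 h 41 min; less 45 min break → 10 h 56 min
Total worked: 46 h 51 min = 46.85 h.
Threshold 40 h → overtime 6 h 51 min, regular 40 h 0 min.

Regular 40.00 hours, overtime 6.85 hours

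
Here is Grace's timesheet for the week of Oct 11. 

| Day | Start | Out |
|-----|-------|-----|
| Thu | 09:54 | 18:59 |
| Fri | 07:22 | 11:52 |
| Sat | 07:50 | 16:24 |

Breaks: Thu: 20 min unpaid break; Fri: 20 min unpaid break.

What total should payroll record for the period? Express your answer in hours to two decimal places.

21.48 hours

Thu: 09:54–18:59 = 9 h 5 min; less 20 min break → 8 h 45 min
Fri: 07:22–11:52 = 4 h 30 min; less 20 min break → 4 h 10 min
Sat: 07:50–16:24 = 8 h 34 min
Total: 8 h 45 min + 4 h 10 min + 8 h 34 min = 21 h 29 min.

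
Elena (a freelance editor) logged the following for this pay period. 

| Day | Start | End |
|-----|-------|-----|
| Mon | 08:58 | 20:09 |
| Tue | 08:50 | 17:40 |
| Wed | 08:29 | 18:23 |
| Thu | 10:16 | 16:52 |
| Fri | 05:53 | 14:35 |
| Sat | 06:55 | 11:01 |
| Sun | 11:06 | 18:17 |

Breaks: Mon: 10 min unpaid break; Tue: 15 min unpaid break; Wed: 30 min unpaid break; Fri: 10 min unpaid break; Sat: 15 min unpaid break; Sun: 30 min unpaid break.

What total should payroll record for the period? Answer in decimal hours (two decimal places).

Mon: 08:58–20:09 = 11 h 11 min; less 10 min break → 11 h 1 min
Tue: 08:50–17:40 = 8 h 50 min; less 15 min break → 8 h 35 min
Wed: 08:29–18:23 = 9 h 54 min; less 30 min break → 9 h 24 min
Thu: 10:16–16:52 = 6 h 36 min
Fri: 05:53–14:35 = 8 h 42 min; less 10 min break → 8 h 32 min
Sat: 06:55–11:01 = 4 h 6 min; less 15 min break → 3 h 51 min
Sun: 11:06–18:17 = 7 h 11 min; less 30 min break → 6 h 41 min
Total: 11 h 1 min + 8 h 35 min + 9 h 24 min + 6 h 36 min + 8 h 32 min + 3 h 51 min + 6 h 41 min = 54 h 40 min.

54.67 hours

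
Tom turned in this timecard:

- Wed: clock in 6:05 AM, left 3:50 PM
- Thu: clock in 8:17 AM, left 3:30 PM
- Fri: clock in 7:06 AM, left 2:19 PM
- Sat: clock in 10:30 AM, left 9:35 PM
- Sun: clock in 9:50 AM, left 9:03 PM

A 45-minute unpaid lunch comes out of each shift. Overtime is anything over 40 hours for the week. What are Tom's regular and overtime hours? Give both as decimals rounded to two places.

Regular 40.00 hours, overtime 2.73 hours

Wed: 6:05 AM–3:50 PM = 9 h 45 min; less 45 min break → 9 h 0 min
Thu: 8:17 AM–3:30 PM = 7 h 13 min; less 45 min break → 6 h 28 min
Fri: 7:06 AM–2:19 PM = 7 h 13 min; less 45 min break → 6 h 28 min
Sat: 10:30 AM–9:35 PM = 11 h 5 min; less 45 min break → 10 h 20 min
Sun: 9:50 AM–9:03 PM = 11 h 13 min; less 45 min break → 10 h 28 min
Total worked: 42 h 44 min = 42.73 h.
Threshold 40 h → overtime 2 h 44 min, regular 40 h 0 min.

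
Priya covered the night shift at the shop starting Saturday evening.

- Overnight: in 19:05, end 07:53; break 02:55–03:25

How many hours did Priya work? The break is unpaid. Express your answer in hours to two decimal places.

12.30 hours

Overnight: 19:05 → midnight = 4 h 55 min; midnight → 07:53 = 7 h 53 min; span 12 h 48 min; less 30 min break → 12 h 18 min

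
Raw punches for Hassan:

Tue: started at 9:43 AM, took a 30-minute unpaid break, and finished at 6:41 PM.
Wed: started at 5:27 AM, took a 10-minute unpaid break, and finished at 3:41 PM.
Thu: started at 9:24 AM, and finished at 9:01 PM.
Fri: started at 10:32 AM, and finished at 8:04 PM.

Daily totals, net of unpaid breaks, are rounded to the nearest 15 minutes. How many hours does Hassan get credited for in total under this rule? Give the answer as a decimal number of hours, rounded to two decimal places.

Tue: 9:43 AM–6:41 PM = 8 h 58 min − 30 min = 8 h 28 min → rounds to 8 h 30 min
Wed: 5:27 AM–3:41 PM = 10 h 14 min − 10 min = 10 h 4 min → rounds to 10 h 0 min
Thu: 9:24 AM–9:01 PM = 11 h 37 min → rounds to 11 h 30 min
Fri: 10:32 AM–8:04 PM = 9 h 32 min → rounds to 9 h 30 min
Total credited: 39 h 30 min.

39.50 hours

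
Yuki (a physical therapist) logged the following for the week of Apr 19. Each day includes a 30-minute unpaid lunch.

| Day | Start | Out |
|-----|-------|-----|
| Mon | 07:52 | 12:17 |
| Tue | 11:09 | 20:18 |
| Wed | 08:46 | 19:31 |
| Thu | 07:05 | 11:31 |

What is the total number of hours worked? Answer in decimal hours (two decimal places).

Mon: 07:52–12:17 = 4 h 25 min; less 30 min break → 3 h 55 min
Tue: 11:09–20:18 = 9 h 9 min; less 30 min break → 8 h 39 min
Wed: 08:46–19:31 = 10 h 45 min; less 30 min break → 10 h 15 min
Thu: 07:05–11:31 = 4 h 26 min; less 30 min break → 3 h 56 min
Total: 3 h 55 min + 8 h 39 min + 10 h 15 min + 3 h 56 min = 26 h 45 min.

26.75 hours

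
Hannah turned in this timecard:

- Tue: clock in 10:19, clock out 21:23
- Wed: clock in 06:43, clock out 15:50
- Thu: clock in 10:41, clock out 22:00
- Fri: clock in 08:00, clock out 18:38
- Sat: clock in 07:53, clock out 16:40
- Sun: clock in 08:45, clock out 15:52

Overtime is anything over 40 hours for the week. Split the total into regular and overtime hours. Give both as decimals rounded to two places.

Regular 40.00 hours, overtime 18.03 hours

Tue: 10:19–21:23 = 11 h 4 min
Wed: 06:43–15:50 = 9 h 7 min
Thu: 10:41–22:00 = 11 h 19 min
Fri: 08:00–18:38 = 10 h 38 min
Sat: 07:53–16:40 = 8 h 47 min
Sun: 08:45–15:52 = 7 h 7 min
Total worked: 58 h 2 min = 58.03 h.
Threshold 40 h → overtime 18 h 2 min, regular 40 h 0 min.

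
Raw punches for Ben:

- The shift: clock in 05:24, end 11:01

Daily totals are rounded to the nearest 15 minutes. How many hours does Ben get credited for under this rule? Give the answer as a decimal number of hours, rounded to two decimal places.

The shift: 05:24–11:01 = 5 h 37 min → rounds to 5 h 30 min

5.50 hours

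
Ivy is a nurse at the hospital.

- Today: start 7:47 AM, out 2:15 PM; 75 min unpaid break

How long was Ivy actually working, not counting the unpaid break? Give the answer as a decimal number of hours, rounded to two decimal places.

5.22 hours

Today: 7:47 AM–2:15 PM = 6 h 28 min; less 75 min break → 5 h 13 min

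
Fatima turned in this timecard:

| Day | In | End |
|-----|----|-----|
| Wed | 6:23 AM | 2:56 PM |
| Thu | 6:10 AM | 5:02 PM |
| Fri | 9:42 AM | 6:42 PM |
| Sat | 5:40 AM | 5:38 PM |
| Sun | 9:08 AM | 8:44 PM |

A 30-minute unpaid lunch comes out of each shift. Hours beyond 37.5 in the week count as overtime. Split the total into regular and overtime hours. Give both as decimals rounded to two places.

Wed: 6:23 AM–2:56 PM = 8 h 33 min; less 30 min break → 8 h 3 min
Thu: 6:10 AM–5:02 PM = 10 h 52 min; less 30 min break → 10 h 22 min
Fri: 9:42 AM–6:42 PM = 9 h 0 min; less 30 min break → 8 h 30 min
Sat: 5:40 AM–5:38 PM = 11 h 58 min; less 30 min break → 11 h 28 min
Sun: 9:08 AM–8:44 PM = 11 h 36 min; less 30 min break → 11 h 6 min
Total worked: 49 h 29 min = 49.48 h.
Threshold 37.5 h → overtime 11 h 59 min, regular 37 h 30 min.

Regular 37.50 hours, overtime 11.98 hours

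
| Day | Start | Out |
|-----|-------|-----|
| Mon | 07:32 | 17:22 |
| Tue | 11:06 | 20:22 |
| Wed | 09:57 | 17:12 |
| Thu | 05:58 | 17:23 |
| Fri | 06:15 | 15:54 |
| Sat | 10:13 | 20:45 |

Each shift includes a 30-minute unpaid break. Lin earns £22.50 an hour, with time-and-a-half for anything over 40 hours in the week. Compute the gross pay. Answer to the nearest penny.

£1404.56

Mon: 07:32–17:22 = 9 h 50 min; less 30 min break → 9 h 20 min
Tue: 11:06–20:22 = 9 h 16 min; less 30 min break → 8 h 46 min
Wed: 09:57–17:12 = 7 h 15 min; less 30 min break → 6 h 45 min
Thu: 05:58–17:23 = 11 h 25 min; less 30 min break → 10 h 55 min
Fri: 06:15–15:54 = 9 h 39 min; less 30 min break → 9 h 9 min
Sat: 10:13–20:45 = 10 h 32 min; less 30 min break → 10 h 2 min
Total worked: 54 h 57 min = 3297 min.
Regular 40 h 0 min = 2400 min at £22.50/h; overtime 14 h 57 min = 897 min at £33.75/h.
Pay = (2400 × £22.50 + 897 × £33.75) ÷ 60 = £1404.56.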